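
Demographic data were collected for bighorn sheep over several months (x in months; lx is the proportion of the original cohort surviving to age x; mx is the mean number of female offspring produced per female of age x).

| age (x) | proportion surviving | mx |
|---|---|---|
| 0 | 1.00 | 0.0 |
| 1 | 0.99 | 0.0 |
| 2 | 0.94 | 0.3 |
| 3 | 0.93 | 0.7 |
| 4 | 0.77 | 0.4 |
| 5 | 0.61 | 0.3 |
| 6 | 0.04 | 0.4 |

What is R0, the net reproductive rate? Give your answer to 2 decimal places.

lx·mx by age: 0, 0, 0.282, 0.651, 0.308, 0.183, 0.016
R0 = Σ lx·mx = 1.44 → 1.44

1.44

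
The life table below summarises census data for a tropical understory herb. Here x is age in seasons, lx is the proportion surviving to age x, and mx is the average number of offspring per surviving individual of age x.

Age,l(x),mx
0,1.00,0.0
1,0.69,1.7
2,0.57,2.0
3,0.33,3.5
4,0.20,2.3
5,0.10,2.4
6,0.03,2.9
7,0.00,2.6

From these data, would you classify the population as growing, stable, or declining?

growing

R0 = Σ lx·mx = 0 + 1.173 + 1.14 + 1.155 + 0.46 + 0.24 + 0.087 + 0 = 4.255
R0 > 1, so the population is growing.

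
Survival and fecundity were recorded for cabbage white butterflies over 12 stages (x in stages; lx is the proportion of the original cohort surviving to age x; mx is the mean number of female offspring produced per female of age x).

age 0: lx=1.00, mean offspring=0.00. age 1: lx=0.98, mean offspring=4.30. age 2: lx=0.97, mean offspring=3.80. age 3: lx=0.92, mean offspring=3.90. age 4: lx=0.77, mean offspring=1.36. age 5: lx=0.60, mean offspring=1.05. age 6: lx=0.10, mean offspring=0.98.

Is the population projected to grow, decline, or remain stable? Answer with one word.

growing

R0 = Σ lx·mx = 0 + 4.214 + 3.686 + 3.588 + 1.0472 + 0.63 + 0.098 = 13.2632
R0 > 1, so the population is growing.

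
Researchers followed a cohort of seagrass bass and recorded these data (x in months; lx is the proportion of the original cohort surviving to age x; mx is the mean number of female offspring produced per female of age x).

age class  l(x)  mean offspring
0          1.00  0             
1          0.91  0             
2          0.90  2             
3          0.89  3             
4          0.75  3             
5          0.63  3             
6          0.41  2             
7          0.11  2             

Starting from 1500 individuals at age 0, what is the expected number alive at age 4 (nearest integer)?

1125

Expected survivors = N0 · l_4 = 1500 × 0.75 = 1125 → 1125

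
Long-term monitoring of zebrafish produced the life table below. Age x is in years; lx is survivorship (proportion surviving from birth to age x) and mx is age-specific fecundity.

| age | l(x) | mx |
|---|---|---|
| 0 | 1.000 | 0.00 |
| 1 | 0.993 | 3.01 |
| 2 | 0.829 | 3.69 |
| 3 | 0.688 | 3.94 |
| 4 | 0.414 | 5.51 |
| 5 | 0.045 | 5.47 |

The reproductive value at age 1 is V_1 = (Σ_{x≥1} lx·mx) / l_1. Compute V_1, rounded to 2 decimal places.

11.37

lx·mx for x ≥ 1: 2.98893, 3.05901, 2.71072, 2.28114, 0.24615 → sum = 11.28595
V_1 = 11.28595 / l_1 = 11.28595 / 0.993 = 11.365509… → 11.37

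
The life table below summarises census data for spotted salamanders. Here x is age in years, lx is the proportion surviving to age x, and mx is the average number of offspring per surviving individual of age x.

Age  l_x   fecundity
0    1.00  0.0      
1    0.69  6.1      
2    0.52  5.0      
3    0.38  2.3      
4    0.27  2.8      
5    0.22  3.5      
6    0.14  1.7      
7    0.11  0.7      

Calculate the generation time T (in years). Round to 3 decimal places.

lx·mx: 0, 4.209, 2.6, 0.874, 0.756, 0.77, 0.238, 0.077 → R0 = 9.524
x·lx·mx: 0, 4.209, 5.2, 2.622, 3.024, 3.85, 1.428, 0.539 → Σ = 20.872
T = 20.872 / 9.524 = 2.191516… → 2.192

2.192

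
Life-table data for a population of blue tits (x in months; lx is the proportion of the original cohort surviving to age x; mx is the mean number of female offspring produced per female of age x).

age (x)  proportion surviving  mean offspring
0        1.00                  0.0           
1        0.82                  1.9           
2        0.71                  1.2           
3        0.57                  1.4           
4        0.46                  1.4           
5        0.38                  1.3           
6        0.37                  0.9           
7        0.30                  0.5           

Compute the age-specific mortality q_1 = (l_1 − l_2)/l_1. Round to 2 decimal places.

q_1 = (l_1 − l_2) / l_1 = (0.82 − 0.71) / 0.82
     = 0.11 / 0.82 = 0.134146… → 0.13

0.13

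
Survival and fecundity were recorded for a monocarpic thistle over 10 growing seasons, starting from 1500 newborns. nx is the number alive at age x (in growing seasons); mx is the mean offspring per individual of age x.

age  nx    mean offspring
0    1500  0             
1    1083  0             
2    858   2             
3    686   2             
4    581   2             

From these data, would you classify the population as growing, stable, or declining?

lx = nx/n0 = nx/1500: 1, 0.722, 0.572, 0.45733…, 0.38733…
R0 = Σ lx·mx = 0 + 0 + 1.144 + 0.914667… + 0.774667… = 2.833333…
R0 > 1, so the population is growing.

growing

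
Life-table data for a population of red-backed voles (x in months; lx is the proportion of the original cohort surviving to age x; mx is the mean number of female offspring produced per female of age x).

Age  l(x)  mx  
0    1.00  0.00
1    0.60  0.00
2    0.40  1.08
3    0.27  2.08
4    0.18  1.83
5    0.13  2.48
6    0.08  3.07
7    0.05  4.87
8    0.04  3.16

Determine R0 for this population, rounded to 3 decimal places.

lx·mx by age: 0, 0, 0.432, 0.5616, 0.3294, 0.3224, 0.2456, 0.2435, 0.1264
R0 = Σ lx·mx = 2.2609 → 2.261

2.261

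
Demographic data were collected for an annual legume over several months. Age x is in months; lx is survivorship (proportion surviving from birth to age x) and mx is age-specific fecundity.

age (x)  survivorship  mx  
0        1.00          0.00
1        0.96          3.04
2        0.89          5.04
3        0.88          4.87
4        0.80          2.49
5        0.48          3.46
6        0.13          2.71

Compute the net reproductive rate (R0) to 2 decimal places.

lx·mx by age: 0, 2.9184, 4.4856, 4.2856, 1.992, 1.6608, 0.3523
R0 = Σ lx·mx = 15.6947 → 15.69

15.69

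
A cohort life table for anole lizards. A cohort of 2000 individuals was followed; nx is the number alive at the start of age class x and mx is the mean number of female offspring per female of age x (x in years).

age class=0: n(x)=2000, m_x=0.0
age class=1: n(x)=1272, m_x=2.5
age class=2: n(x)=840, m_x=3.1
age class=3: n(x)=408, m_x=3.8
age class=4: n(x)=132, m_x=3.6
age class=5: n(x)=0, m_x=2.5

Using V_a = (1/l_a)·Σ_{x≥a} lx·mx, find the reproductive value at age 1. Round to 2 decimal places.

6.14

lx = nx/n0 = nx/2000: 1, 0.636, 0.42, 0.204, 0.066, 0
lx·mx for x ≥ 1: 1.59, 1.302, 0.7752, 0.2376, 0 → sum = 3.9048
V_1 = 3.9048 / l_1 = 3.9048 / 0.636 = 6.139623… → 6.14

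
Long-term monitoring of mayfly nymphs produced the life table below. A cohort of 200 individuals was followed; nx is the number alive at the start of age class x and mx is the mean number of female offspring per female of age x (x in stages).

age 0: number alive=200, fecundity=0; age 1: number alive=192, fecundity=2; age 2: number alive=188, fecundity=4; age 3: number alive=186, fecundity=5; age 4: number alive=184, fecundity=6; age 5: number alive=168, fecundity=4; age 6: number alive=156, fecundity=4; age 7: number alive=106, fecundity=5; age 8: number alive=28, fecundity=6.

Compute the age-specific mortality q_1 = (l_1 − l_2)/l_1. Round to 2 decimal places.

0.02

lx = nx/n0 = nx/200: 1, 0.96, 0.94, 0.93, 0.92, 0.84, 0.78, 0.53, 0.14
q_1 = (l_1 − l_2) / l_1 = (0.96 − 0.94) / 0.96
     = 0.02 / 0.96 = 0.020833… → 0.02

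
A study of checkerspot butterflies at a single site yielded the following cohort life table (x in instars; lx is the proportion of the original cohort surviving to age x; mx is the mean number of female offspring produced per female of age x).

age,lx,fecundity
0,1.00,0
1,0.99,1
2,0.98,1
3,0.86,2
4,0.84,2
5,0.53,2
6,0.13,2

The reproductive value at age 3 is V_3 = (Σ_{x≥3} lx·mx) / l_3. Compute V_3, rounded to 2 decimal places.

5.49

lx·mx for x ≥ 3: 1.72, 1.68, 1.06, 0.26 → sum = 4.72
V_3 = 4.72 / l_3 = 4.72 / 0.86 = 5.488372… → 5.49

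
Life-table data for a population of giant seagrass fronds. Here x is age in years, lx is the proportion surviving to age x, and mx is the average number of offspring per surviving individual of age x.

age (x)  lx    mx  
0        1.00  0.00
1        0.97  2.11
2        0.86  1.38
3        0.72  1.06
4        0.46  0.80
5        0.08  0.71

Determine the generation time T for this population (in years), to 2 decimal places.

lx·mx: 0, 2.0467, 1.1868, 0.7632, 0.368, 0.0568 → R0 = 4.4215
x·lx·mx: 0, 2.0467, 2.3736, 2.2896, 1.472, 0.284 → Σ = 8.4659
T = 8.4659 / 4.4215 = 1.914712… → 1.91

1.91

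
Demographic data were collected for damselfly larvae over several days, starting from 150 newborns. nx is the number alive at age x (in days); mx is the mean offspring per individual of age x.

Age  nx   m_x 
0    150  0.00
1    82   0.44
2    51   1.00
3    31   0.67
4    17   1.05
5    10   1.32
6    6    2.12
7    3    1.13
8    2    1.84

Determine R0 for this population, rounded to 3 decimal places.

1.058

lx = nx/n0 = nx/150: 1, 0.54667…, 0.34, 0.20667…, 0.11333…, 0.06667…, 0.04, 0.02, 0.01333…
lx·mx by age: 0, 0.240533…, 0.34, 0.138467…, 0.119…, 0.088…, 0.0848, 0.0226, 0.024533…
R0 = Σ lx·mx = 1.057933… → 1.058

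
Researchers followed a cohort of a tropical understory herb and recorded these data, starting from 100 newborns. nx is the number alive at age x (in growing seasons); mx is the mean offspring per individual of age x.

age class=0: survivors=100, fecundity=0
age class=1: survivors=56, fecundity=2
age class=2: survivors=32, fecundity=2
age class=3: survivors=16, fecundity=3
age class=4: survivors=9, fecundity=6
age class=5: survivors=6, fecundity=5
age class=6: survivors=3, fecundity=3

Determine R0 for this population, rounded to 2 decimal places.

3.17

lx = nx/n0 = nx/100: 1, 0.56, 0.32, 0.16, 0.09, 0.06, 0.03
lx·mx by age: 0, 1.12, 0.64, 0.48, 0.54, 0.3, 0.09
R0 = Σ lx·mx = 3.17 → 3.17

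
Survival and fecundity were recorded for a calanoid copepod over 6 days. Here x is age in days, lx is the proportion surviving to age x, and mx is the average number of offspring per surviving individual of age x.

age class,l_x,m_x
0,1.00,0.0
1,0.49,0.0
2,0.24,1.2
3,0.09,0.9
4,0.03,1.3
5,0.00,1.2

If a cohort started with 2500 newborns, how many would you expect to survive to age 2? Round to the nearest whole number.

Expected survivors = N0 · l_2 = 2500 × 0.24 = 600 → 600

600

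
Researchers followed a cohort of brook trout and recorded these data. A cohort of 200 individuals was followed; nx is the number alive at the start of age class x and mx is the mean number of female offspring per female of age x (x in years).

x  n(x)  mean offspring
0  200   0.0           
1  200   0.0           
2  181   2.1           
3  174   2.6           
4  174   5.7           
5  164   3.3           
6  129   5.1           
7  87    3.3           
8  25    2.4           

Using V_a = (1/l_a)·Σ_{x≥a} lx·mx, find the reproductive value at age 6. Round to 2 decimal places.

7.79

lx = nx/n0 = nx/200: 1, 1, 0.905, 0.87, 0.87, 0.82, 0.645, 0.435, 0.125
lx·mx for x ≥ 6: 3.2895, 1.4355, 0.3 → sum = 5.025
V_6 = 5.025 / l_6 = 5.025 / 0.645 = 7.790698… → 7.79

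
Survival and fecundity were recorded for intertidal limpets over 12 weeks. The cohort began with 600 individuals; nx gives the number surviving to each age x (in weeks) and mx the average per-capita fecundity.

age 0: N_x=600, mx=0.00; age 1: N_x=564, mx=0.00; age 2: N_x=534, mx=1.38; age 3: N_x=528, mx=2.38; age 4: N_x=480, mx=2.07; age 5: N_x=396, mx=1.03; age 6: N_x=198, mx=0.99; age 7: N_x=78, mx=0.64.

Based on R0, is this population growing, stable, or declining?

growing

lx = nx/n0 = nx/600: 1, 0.94, 0.89, 0.88, 0.8, 0.66, 0.33, 0.13
R0 = Σ lx·mx = 0 + 0 + 1.2282 + 2.0944 + 1.656 + 0.6798 + 0.3267 + 0.0832 = 6.0683
R0 > 1, so the population is growing.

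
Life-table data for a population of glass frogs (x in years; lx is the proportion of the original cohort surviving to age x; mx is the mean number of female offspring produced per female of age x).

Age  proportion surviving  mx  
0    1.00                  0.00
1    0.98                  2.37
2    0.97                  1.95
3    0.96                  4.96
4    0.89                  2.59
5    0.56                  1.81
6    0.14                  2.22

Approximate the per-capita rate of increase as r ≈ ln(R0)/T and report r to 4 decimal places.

R0 = Σ lx·mx = 0 + 2.3226 + 1.8915 + 4.7616 + 2.3051 + 1.0136 + 0.3108 = 12.6052
Σ x·lx·mx = 36.5436; T = 36.5436/12.6052 = 2.89909…
r ≈ ln(R0)/T = ln(12.6052)/2.89909… = 0.874105… → 0.8741

0.8741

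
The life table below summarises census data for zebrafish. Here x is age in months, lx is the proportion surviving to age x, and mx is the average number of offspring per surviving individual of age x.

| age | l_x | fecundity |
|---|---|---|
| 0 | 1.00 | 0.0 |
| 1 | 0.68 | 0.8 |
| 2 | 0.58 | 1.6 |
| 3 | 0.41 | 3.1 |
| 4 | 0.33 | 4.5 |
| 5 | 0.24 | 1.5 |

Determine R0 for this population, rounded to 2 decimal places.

lx·mx by age: 0, 0.544, 0.928, 1.271, 1.485, 0.36
R0 = Σ lx·mx = 4.588 → 4.59

4.59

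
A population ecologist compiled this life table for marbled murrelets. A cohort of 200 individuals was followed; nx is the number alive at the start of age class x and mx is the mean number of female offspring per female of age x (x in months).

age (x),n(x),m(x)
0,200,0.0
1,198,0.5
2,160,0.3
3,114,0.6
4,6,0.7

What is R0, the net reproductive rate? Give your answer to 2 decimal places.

1.10

lx = nx/n0 = nx/200: 1, 0.99, 0.8, 0.57, 0.03
lx·mx by age: 0, 0.495, 0.24, 0.342, 0.021
R0 = Σ lx·mx = 1.098 → 1.10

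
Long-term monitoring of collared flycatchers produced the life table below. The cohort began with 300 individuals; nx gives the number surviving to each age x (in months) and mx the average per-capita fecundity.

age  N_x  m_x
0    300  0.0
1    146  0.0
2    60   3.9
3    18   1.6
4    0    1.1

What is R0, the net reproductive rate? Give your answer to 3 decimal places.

lx = nx/n0 = nx/300: 1, 0.48667…, 0.2, 0.06, 0
lx·mx by age: 0, 0, 0.78, 0.096, 0
R0 = Σ lx·mx = 0.876… → 0.876

0.876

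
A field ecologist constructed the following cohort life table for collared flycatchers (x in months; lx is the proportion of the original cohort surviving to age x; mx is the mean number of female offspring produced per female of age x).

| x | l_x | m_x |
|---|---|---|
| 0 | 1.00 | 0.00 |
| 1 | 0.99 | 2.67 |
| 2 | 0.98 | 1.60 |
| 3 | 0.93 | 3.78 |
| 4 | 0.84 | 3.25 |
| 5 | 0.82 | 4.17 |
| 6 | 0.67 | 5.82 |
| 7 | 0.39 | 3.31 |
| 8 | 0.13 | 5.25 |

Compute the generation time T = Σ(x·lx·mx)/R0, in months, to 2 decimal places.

lx·mx: 0, 2.6433, 1.568, 3.5154, 2.73, 3.4194, 3.8994, 1.2909, 0.6825 → R0 = 19.7489
x·lx·mx: 0, 2.6433, 3.136, 10.5462, 10.92, 17.097, 23.3964, 9.0363, 5.46 → Σ = 82.2352
T = 82.2352 / 19.7489 = 4.16404… → 4.16

4.16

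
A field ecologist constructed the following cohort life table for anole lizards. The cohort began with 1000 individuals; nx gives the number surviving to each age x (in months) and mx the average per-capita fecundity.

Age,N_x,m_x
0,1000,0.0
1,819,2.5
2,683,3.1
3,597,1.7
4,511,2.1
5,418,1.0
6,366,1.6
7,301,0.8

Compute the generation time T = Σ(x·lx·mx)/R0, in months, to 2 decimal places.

2.79

lx = nx/n0 = nx/1000: 1, 0.819, 0.683, 0.597, 0.511, 0.418, 0.366, 0.301
lx·mx: 0, 2.0475, 2.1173, 1.0149, 1.0731, 0.418, 0.5856, 0.2408 → R0 = 7.4972
x·lx·mx: 0, 2.0475, 4.2346, 3.0447, 4.2924, 2.09, 3.5136, 1.6856 → Σ = 20.9084
T = 20.9084 / 7.4972 = 2.788828… → 2.79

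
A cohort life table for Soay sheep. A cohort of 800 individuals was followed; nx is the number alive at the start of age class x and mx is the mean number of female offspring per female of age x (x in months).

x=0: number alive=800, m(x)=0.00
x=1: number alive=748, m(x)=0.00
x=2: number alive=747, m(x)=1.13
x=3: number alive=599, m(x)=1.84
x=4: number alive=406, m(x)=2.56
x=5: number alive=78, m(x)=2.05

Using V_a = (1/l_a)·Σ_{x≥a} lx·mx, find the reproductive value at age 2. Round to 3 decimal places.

lx = nx/n0 = nx/800: 1, 0.935, 0.93375, 0.74875, 0.5075, 0.0975
lx·mx for x ≥ 2: 1.055138…, 1.3777…, 1.2992, 0.199875 → sum = 3.931913…
V_2 = 3.931913… / l_2 = 3.931913… / 0.93375 = 4.210884… → 4.211

4.211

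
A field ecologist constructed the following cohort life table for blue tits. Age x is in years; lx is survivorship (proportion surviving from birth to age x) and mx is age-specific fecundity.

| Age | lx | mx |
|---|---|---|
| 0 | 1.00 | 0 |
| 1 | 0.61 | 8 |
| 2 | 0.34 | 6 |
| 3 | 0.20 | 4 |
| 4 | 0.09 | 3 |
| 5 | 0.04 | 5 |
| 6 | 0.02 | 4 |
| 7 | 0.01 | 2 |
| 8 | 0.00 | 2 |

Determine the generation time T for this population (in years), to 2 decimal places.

1.70

lx·mx: 0, 4.88, 2.04, 0.8, 0.27, 0.2, 0.08, 0.02, 0 → R0 = 8.29
x·lx·mx: 0, 4.88, 4.08, 2.4, 1.08, 1, 0.48, 0.14, 0 → Σ = 14.06
T = 14.06 / 8.29 = 1.696019… → 1.70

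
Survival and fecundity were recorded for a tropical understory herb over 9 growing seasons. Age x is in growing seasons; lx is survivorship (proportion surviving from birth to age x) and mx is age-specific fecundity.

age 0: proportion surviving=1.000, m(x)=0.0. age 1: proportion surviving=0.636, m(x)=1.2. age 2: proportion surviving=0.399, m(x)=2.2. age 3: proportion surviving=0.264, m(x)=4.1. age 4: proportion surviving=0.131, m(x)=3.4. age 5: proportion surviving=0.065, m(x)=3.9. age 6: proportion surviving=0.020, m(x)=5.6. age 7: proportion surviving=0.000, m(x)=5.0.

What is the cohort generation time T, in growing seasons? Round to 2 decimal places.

2.68

lx·mx: 0, 0.7632, 0.8778, 1.0824, 0.4454, 0.2535, 0.112, 0 → R0 = 3.5343
x·lx·mx: 0, 0.7632, 1.7556, 3.2472, 1.7816, 1.2675, 0.672, 0 → Σ = 9.4871
T = 9.4871 / 3.5343 = 2.684294… → 2.68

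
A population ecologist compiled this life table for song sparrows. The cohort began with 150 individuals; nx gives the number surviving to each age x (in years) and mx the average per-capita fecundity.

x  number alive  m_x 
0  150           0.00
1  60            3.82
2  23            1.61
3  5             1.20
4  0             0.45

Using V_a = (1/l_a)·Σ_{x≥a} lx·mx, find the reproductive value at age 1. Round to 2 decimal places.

lx = nx/n0 = nx/150: 1, 0.4, 0.15333…, 0.03333…, 0
lx·mx for x ≥ 1: 1.528, 0.246867…, 0.04…, 0 → sum = 1.814867…
V_1 = 1.814867… / l_1 = 1.814867… / 0.4 = 4.537167… → 4.54

4.54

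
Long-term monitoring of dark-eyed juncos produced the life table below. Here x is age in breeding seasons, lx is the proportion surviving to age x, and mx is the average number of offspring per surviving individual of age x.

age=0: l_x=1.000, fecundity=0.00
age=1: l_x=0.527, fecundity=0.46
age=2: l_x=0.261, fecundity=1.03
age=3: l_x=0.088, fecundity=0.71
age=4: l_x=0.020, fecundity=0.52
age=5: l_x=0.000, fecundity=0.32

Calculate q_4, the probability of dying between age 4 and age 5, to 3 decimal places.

1.000

q_4 = (l_4 − l_5) / l_4 = (0.02 − 0) / 0.02
     = 0.02 / 0.02 = 1 → 1.000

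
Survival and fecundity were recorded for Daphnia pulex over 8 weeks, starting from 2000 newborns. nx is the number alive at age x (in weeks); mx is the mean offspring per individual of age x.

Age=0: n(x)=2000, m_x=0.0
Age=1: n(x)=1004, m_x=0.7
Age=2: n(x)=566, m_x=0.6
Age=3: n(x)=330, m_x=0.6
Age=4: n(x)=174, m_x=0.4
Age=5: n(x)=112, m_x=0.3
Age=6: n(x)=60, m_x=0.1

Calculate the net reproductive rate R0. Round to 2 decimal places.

0.67

lx = nx/n0 = nx/2000: 1, 0.502, 0.283, 0.165, 0.087, 0.056, 0.03
lx·mx by age: 0, 0.3514, 0.1698, 0.099, 0.0348, 0.0168, 0.003
R0 = Σ lx·mx = 0.6748 → 0.67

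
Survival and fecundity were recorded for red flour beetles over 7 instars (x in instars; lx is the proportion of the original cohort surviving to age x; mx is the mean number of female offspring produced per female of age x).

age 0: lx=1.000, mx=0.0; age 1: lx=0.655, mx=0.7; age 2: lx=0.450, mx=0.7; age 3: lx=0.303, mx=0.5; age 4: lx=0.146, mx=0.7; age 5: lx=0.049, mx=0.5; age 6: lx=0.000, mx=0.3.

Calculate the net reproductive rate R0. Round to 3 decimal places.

lx·mx by age: 0, 0.4585, 0.315, 0.1515, 0.1022, 0.0245, 0
R0 = Σ lx·mx = 1.0517 → 1.052

1.052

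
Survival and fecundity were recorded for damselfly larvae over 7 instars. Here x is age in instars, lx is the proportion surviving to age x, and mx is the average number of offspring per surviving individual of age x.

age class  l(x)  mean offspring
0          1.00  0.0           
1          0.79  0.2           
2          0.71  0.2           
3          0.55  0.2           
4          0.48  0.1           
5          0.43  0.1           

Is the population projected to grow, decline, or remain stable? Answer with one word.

declining

R0 = Σ lx·mx = 0 + 0.158 + 0.142 + 0.11 + 0.048 + 0.043 = 0.501
R0 < 1, so the population is declining.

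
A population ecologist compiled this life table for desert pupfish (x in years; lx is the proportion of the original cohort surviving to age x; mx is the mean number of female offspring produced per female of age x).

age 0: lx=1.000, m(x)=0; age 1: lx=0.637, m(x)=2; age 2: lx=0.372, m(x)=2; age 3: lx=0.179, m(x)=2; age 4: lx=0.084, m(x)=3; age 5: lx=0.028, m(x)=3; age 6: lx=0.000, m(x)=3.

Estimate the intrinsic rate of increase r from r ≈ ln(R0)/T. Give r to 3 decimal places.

R0 = Σ lx·mx = 0 + 1.274 + 0.744 + 0.358 + 0.252 + 0.084 + 0 = 2.712
Σ x·lx·mx = 5.264; T = 5.264/2.712 = 1.941…
r ≈ ln(R0)/T = ln(2.712)/1.941… = 0.51401… → 0.514

0.514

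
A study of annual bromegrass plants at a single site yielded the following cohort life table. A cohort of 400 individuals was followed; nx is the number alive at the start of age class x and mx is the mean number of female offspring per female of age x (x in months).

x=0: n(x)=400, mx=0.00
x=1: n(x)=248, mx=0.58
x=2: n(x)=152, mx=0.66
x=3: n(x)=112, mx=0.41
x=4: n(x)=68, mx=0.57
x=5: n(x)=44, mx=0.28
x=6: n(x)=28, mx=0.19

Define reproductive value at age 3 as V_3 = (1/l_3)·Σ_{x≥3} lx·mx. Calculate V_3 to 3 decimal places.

lx = nx/n0 = nx/400: 1, 0.62, 0.38, 0.28, 0.17, 0.11, 0.07
lx·mx for x ≥ 3: 0.1148, 0.0969, 0.0308, 0.0133 → sum = 0.2558
V_3 = 0.2558 / l_3 = 0.2558 / 0.28 = 0.913571… → 0.914

0.914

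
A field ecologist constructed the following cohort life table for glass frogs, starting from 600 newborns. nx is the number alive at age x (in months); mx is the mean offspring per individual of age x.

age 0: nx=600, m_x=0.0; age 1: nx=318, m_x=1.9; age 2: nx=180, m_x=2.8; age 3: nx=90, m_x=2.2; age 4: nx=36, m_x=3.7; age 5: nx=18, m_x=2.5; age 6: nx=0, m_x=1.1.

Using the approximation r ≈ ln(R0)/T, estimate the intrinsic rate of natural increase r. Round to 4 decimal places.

0.4537

lx = nx/n0 = nx/600: 1, 0.53, 0.3, 0.15, 0.06, 0.03, 0
R0 = Σ lx·mx = 0 + 1.007 + 0.84 + 0.33 + 0.222 + 0.075 + 0 = 2.474
Σ x·lx·mx = 4.94; T = 4.94/2.474 = 1.99677…
r ≈ ln(R0)/T = ln(2.474)/1.99677… = 0.453652… → 0.4537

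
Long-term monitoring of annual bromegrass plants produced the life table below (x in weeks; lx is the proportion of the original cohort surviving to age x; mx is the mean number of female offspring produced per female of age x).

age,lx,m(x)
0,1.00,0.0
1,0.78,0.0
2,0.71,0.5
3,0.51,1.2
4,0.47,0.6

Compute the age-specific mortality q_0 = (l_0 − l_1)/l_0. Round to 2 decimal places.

0.22

q_0 = (l_0 − l_1) / l_0 = (1 − 0.78) / 1
     = 0.22 / 1 = 0.22 → 0.22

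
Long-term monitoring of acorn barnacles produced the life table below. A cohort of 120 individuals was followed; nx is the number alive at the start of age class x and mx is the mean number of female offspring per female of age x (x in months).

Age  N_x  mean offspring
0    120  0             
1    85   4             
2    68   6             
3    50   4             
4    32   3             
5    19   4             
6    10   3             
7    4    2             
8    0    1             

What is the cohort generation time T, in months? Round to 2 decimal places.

lx = nx/n0 = nx/120: 1, 0.70833…, 0.56667…, 0.41667…, 0.26667…, 0.15833…, 0.08333…, 0.03333…, 0
lx·mx: 0, 2.833333…, 3.4…, 1.666667…, 0.8…, 0.633333…, 0.25…, 0.066667…, 0 → R0 = 9.65…
x·lx·mx: 0, 2.833333…, 6.8…, 5…, 3.2…, 3.166667…, 1.5…, 0.466667…, 0 → Σ = 22.966667…
T = 22.966667… / 9.65… = 2.379965… → 2.38

2.38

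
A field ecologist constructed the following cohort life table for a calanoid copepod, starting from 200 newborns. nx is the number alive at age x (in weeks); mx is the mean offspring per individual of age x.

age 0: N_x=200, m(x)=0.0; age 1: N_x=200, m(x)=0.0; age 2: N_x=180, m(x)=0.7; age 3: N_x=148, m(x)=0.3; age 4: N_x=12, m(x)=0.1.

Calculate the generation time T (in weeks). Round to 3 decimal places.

2.273

lx = nx/n0 = nx/200: 1, 1, 0.9, 0.74, 0.06
lx·mx: 0, 0, 0.63, 0.222, 0.006 → R0 = 0.858
x·lx·mx: 0, 0, 1.26, 0.666, 0.024 → Σ = 1.95
T = 1.95 / 0.858 = 2.272727… → 2.273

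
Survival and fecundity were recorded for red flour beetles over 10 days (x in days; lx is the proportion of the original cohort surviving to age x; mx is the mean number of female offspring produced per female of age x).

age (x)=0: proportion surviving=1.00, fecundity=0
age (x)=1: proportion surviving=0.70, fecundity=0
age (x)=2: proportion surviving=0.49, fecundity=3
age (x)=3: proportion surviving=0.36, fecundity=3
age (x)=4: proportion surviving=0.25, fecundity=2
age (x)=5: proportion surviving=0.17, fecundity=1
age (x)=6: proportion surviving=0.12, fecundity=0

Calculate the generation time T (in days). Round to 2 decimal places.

lx·mx: 0, 0, 1.47, 1.08, 0.5, 0.17, 0 → R0 = 3.22
x·lx·mx: 0, 0, 2.94, 3.24, 2, 0.85, 0 → Σ = 9.03
T = 9.03 / 3.22 = 2.804348… → 2.80

2.80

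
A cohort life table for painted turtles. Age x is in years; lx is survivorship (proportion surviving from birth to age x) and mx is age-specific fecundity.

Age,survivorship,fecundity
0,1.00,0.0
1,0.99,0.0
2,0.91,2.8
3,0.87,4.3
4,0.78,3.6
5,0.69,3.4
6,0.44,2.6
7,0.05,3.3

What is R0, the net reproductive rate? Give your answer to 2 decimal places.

12.75

lx·mx by age: 0, 0, 2.548, 3.741, 2.808, 2.346, 1.144, 0.165
R0 = Σ lx·mx = 12.752 → 12.75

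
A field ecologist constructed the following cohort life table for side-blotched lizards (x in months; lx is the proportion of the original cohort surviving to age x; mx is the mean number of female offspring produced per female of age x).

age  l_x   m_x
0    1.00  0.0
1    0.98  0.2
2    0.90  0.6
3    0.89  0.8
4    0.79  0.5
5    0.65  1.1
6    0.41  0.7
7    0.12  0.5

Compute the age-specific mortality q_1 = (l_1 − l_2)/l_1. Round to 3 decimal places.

q_1 = (l_1 − l_2) / l_1 = (0.98 − 0.9) / 0.98
     = 0.08 / 0.98 = 0.081633… → 0.082

0.082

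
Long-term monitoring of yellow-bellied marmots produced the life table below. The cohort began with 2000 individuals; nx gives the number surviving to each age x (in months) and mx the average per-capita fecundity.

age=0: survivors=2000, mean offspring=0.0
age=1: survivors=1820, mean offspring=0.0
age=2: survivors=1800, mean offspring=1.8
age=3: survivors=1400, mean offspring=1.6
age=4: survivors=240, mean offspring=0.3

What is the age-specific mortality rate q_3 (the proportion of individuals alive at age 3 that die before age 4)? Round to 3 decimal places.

0.829

lx = nx/n0 = nx/2000: 1, 0.91, 0.9, 0.7, 0.12
q_3 = (l_3 − l_4) / l_3 = (0.7 − 0.12) / 0.7
     = 0.58 / 0.7 = 0.828571… → 0.829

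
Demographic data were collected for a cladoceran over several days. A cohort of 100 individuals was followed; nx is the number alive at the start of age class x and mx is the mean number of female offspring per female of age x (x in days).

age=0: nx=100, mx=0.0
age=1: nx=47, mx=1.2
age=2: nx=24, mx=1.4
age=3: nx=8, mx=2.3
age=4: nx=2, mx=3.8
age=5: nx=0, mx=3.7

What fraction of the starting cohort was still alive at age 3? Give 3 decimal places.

0.080

l_3 = n_3/n_0 = 8/100 = 0.08 → 0.080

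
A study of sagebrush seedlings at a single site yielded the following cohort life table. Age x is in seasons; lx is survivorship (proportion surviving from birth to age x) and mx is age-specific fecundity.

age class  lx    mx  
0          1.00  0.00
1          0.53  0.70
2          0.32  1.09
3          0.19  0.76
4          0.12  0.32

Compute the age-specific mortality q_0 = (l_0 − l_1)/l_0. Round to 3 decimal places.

0.470

q_0 = (l_0 − l_1) / l_0 = (1 − 0.53) / 1
     = 0.47 / 1 = 0.47 → 0.470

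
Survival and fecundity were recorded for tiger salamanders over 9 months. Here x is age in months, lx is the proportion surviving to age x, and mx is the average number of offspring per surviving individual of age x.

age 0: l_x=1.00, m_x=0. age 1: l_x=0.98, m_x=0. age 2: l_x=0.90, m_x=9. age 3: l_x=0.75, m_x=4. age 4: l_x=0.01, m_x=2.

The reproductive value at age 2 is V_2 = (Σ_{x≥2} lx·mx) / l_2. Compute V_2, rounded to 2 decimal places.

lx·mx for x ≥ 2: 8.1, 3, 0.02 → sum = 11.12
V_2 = 11.12 / l_2 = 11.12 / 0.9 = 12.355556… → 12.36

12.36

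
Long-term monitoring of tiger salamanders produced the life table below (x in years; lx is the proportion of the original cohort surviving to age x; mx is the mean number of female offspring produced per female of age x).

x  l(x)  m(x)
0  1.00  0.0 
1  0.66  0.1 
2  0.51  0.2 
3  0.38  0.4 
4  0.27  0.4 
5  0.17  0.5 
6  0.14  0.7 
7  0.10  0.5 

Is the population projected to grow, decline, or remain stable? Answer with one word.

declining

R0 = Σ lx·mx = 0 + 0.066 + 0.102 + 0.152 + 0.108 + 0.085 + 0.098 + 0.05 = 0.661
R0 < 1, so the population is declining.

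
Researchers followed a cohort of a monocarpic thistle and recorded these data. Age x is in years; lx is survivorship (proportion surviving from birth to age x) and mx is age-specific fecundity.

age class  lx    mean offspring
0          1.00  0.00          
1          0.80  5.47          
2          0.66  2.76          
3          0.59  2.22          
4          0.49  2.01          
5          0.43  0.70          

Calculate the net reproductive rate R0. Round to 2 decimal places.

lx·mx by age: 0, 4.376, 1.8216, 1.3098, 0.9849, 0.301
R0 = Σ lx·mx = 8.7933 → 8.79

8.79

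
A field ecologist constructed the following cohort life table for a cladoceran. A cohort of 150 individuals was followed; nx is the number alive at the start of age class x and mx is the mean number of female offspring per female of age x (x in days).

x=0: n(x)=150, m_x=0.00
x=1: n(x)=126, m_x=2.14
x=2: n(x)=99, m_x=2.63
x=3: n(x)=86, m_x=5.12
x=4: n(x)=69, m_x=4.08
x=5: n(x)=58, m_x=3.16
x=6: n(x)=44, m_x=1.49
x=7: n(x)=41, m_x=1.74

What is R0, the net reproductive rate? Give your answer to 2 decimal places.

10.48

lx = nx/n0 = nx/150: 1, 0.84, 0.66, 0.57333…, 0.46, 0.38667…, 0.29333…, 0.27333…
lx·mx by age: 0, 1.7976, 1.7358, 2.935467…, 1.8768, 1.221867…, 0.437067…, 0.4756…
R0 = Σ lx·mx = 10.4802… → 10.48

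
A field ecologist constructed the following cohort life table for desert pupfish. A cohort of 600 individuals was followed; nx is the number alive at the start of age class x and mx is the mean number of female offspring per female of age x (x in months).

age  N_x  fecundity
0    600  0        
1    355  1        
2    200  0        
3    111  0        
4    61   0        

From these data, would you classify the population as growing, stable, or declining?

lx = nx/n0 = nx/600: 1, 0.59167…, 0.33333…, 0.185, 0.10167…
R0 = Σ lx·mx = 0 + 0.591667… + 0 + 0 + 0 = 0.591667…
R0 < 1, so the population is declining.

declining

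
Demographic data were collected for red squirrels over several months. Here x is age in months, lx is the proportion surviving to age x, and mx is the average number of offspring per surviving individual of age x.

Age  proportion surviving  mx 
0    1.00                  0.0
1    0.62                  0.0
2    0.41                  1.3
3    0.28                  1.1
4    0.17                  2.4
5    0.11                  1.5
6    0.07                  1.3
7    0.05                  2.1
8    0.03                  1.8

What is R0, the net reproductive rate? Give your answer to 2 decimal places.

1.66

lx·mx by age: 0, 0, 0.533, 0.308, 0.408, 0.165, 0.091, 0.105, 0.054
R0 = Σ lx·mx = 1.664 → 1.66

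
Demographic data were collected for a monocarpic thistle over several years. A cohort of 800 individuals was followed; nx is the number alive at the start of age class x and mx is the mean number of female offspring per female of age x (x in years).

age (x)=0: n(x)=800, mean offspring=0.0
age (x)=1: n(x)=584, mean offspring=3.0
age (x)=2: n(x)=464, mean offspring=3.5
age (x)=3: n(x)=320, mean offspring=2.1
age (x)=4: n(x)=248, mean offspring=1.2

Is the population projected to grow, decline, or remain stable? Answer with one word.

growing

lx = nx/n0 = nx/800: 1, 0.73, 0.58, 0.4, 0.31
R0 = Σ lx·mx = 0 + 2.19 + 2.03 + 0.84 + 0.372 = 5.432
R0 > 1, so the population is growing.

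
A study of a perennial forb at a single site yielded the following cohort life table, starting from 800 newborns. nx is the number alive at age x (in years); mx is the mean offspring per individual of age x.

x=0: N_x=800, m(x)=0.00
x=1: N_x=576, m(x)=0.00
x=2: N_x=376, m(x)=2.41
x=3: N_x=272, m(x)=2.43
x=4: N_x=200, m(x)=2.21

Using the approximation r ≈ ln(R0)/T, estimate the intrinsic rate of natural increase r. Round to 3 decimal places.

lx = nx/n0 = nx/800: 1, 0.72, 0.47, 0.34, 0.25
R0 = Σ lx·mx = 0 + 0 + 1.1327 + 0.8262 + 0.5525 = 2.5114
Σ x·lx·mx = 6.954; T = 6.954/2.5114 = 2.76897…
r ≈ ln(R0)/T = ln(2.5114)/2.76897… = 0.33256… → 0.333

0.333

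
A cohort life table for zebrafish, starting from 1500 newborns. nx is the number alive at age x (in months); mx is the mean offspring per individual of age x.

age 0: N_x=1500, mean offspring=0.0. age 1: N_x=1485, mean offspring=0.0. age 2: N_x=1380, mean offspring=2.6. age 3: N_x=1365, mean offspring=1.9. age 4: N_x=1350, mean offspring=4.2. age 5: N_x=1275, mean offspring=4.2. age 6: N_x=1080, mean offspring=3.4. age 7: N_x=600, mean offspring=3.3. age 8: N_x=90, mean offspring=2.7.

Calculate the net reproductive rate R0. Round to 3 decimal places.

lx = nx/n0 = nx/1500: 1, 0.99, 0.92, 0.91, 0.9, 0.85, 0.72, 0.4, 0.06
lx·mx by age: 0, 0, 2.392, 1.729, 3.78, 3.57, 2.448, 1.32, 0.162
R0 = Σ lx·mx = 15.401 → 15.401

15.401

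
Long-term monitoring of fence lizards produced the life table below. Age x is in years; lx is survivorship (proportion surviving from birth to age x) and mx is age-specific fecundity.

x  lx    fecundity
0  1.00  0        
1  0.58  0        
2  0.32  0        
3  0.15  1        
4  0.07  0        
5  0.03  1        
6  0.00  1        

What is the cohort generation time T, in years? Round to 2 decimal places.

3.33

lx·mx: 0, 0, 0, 0.15, 0, 0.03, 0 → R0 = 0.18
x·lx·mx: 0, 0, 0, 0.45, 0, 0.15, 0 → Σ = 0.6
T = 0.6 / 0.18 = 3.333333… → 3.33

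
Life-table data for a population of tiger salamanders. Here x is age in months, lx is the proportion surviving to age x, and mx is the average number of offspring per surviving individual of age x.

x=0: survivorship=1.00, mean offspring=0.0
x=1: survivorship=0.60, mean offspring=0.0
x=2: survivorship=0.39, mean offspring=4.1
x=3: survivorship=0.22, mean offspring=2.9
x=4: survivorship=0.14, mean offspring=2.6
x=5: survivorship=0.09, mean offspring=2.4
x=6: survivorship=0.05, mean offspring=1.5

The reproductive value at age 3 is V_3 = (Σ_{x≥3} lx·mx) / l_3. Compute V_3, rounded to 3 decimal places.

lx·mx for x ≥ 3: 0.638, 0.364, 0.216, 0.075 → sum = 1.293
V_3 = 1.293 / l_3 = 1.293 / 0.22 = 5.877273… → 5.877

5.877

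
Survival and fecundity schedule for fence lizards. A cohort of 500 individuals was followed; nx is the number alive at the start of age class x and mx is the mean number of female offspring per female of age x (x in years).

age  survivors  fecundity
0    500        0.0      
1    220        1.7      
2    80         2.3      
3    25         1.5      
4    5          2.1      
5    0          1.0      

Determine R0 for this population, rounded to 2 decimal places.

lx = nx/n0 = nx/500: 1, 0.44, 0.16, 0.05, 0.01, 0
lx·mx by age: 0, 0.748, 0.368, 0.075, 0.021, 0
R0 = Σ lx·mx = 1.212 → 1.21

1.21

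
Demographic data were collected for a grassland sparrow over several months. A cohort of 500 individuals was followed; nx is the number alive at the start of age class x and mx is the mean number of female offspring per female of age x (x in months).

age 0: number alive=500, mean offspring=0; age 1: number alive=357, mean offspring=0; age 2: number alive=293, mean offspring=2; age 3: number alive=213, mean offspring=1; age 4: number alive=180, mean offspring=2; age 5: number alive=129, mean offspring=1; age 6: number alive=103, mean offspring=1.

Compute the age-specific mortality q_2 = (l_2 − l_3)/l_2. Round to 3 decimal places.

0.273

lx = nx/n0 = nx/500: 1, 0.714, 0.586, 0.426, 0.36, 0.258, 0.206
q_2 = (l_2 − l_3) / l_2 = (0.586 − 0.426) / 0.586
     = 0.16 / 0.586 = 0.273038… → 0.273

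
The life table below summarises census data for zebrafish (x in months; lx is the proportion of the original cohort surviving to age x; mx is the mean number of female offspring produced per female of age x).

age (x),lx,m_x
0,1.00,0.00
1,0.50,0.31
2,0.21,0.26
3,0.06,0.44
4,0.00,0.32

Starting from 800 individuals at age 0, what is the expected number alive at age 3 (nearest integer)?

Expected survivors = N0 · l_3 = 800 × 0.06 = 48 → 48

48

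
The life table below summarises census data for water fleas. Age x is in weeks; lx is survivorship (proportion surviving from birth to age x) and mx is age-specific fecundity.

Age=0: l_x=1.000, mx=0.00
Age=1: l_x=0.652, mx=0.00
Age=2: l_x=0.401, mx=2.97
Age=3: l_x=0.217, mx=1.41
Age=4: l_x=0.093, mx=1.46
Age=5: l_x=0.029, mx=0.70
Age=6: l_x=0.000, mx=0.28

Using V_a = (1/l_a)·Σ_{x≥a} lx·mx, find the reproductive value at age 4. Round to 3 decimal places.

1.678

lx·mx for x ≥ 4: 0.13578, 0.0203, 0 → sum = 0.15608
V_4 = 0.15608 / l_4 = 0.15608 / 0.093 = 1.67828… → 1.678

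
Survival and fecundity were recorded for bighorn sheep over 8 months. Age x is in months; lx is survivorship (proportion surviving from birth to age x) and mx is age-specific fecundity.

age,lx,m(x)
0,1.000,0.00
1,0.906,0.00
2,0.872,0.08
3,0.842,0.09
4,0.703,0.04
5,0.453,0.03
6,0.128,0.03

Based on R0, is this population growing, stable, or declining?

R0 = Σ lx·mx = 0 + 0 + 0.06976 + 0.07578 + 0.02812 + 0.01359 + 0.00384 = 0.19109
R0 < 1, so the population is declining.

declining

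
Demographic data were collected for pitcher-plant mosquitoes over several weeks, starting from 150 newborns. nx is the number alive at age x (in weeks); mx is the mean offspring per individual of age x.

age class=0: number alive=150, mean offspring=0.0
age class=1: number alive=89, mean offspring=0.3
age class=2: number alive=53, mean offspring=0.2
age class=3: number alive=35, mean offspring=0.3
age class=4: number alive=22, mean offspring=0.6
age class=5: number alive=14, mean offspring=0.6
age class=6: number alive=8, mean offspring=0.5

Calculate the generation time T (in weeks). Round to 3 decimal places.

2.700

lx = nx/n0 = nx/150: 1, 0.59333…, 0.35333…, 0.23333…, 0.14667…, 0.09333…, 0.05333…
lx·mx: 0, 0.178…, 0.070667…, 0.07…, 0.088…, 0.056…, 0.026667… → R0 = 0.489333…
x·lx·mx: 0, 0.178…, 0.141333…, 0.21…, 0.352…, 0.28…, 0.16… → Σ = 1.321333…
T = 1.321333… / 0.489333… = 2.700272… → 2.700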